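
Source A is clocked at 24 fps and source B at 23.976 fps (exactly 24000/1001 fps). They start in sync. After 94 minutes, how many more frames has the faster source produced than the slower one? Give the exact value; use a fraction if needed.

94 min = 5640 s.
A emits 24 × 5640 = 135360 frames; B emits 24000/1001 × 5640 = 135360000/1001.
Difference = 135360/1001 frames (≈ 135.2248); B is behind A.

135360/1001 frames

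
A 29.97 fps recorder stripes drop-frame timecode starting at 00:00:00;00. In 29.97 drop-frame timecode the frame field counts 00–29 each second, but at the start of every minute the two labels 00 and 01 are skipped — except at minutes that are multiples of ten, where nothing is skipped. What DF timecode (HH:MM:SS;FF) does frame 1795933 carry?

Each 10-minute DF block holds 10 × 60 × 30 − 9 × 2 = 17982 frames. 1795933 ÷ 17982 → 99 full blocks, remainder 15715.
Within the partial block the first minute is 1800 frames and each further minute 1798, so 8 further minute boundaries passed. Total skipped labels = 18 × 99 + 2 × 8 = 1798.
Non-drop label index = 1795933 + 1798 = 1797731; at 30 labels/s that is 16:38:44:11, i.e. DF 16:38:44;11.

16:38:44;11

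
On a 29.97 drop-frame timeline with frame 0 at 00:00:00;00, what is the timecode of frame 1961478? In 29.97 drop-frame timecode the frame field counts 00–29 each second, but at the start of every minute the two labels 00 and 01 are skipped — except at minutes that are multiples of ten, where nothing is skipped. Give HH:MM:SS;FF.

18:10:48;00

Ten DF minutes hold 17982 frames, so frame 1961478 lies in block 109 (frames 1960038–1978019) with 1440 frames into that block.
The block's first minute is 1800 frames and the rest 1798 each; 1440 frames reaches minute 0, so 109 × 18 + 0 × 2 = 1962 labels have been skipped so far.
Adding those back, label number 1961478 + 1962 = 1963440 at 30 labels/s is 65448 s + 0 f = 18 h 10 min 48 s frame 0, i.e. 18:10:48;00.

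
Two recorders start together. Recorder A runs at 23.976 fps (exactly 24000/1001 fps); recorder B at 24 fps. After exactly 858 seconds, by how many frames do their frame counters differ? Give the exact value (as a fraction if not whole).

144/7 frames

A emits 24000/1001 × 858 = 144000/7 frames; B emits 24 × 858 = 20592.
Difference = 144/7 frames (≈ 20.5714); B is ahead of A.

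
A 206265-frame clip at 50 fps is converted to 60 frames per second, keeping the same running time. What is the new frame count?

Frames at target rate = 206265 × (60) / (50) = 247518.

247518 frames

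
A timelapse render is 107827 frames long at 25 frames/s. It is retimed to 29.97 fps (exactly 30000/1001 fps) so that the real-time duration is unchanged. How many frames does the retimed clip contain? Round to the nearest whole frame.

129263 frames

Frames at target rate = 107827 × (30000/1001) / (25) = 129392400/1001 ≈ 129263.137.
Nearest whole frame: 129263.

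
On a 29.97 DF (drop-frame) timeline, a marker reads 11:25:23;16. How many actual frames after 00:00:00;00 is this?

1232472

Complete 10-minute blocks: 68, each 17982 frames → 1222776.
Remaining 5 whole minutes in the current block: 1800 + 4 × 1798 = 8992 frames.
Within the current minute: 23 × 30 + 16 − 2 = 704 (labels ;00/;01 skipped at this minute). Total = 1222776 + 8992 + 704 = 1232472.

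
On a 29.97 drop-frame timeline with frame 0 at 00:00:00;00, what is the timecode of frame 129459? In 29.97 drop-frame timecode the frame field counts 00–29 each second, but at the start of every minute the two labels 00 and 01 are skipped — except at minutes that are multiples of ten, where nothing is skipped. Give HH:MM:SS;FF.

01:11:59;17

Each 10-minute DF block holds 10 × 60 × 30 − 9 × 2 = 17982 frames. 129459 ÷ 17982 → 7 full blocks, remainder 3585.
Within the partial block the first minute is 1800 frames and each further minute 1798, so 1 further minute boundary passed. Total skipped labels = 18 × 7 + 2 × 1 = 128.
Non-drop label index = 129459 + 128 = 129587; at 30 labels/s that is 01:11:59:17, i.e. DF 01:11:59;17.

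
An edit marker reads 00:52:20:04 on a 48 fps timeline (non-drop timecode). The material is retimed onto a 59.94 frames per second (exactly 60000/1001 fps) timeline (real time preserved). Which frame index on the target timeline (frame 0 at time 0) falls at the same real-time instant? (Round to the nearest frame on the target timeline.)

Source frame index: (0×3600 + 52×60 + 20) × 48 + 4 = 150724.
Real time: 150724 / (48) = 37681/12 s.
Target frame: (37681/12) × (60000/1001) = 26915000/143 ≈ 188216.783 → 188217.

frame 188217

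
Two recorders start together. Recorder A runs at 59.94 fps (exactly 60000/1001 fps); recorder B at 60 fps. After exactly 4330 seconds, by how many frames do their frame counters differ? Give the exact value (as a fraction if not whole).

259800/1001 frames

A emits 60000/1001 × 4330 = 259800000/1001 frames; B emits 60 × 4330 = 259800.
Difference = 259800/1001 frames (≈ 259.5405); B is ahead of A.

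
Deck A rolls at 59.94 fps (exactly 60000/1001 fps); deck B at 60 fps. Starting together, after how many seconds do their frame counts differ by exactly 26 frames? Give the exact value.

13013/30 seconds

The gap grows by |60 − 60000/1001| = 60/1001 frames per second.
Time for a 26-frame gap: 26 ÷ (60/1001) = 13013/30 s.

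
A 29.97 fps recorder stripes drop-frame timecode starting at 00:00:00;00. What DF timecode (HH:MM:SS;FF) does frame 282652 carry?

02:37:11;06

Each 10-minute DF block holds 10 × 60 × 30 − 9 × 2 = 17982 frames. 282652 ÷ 17982 → 15 full blocks, remainder 12922.
Within the partial block the first minute is 1800 frames and each further minute 1798, so 7 further minute boundaries passed. Total skipped labels = 18 × 15 + 2 × 7 = 284.
Non-drop label index = 282652 + 284 = 282936; at 30 labels/s that is 02:37:11:06, i.e. DF 02:37:11;06.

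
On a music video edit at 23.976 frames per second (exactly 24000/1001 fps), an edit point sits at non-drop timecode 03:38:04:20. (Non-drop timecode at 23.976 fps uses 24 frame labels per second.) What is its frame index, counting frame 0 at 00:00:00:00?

frame 314036

Total seconds to the label: (3 × 3600 + 38 × 60 + 4) = 13084.
Frame index = 13084 × 24 + 20 = 314036.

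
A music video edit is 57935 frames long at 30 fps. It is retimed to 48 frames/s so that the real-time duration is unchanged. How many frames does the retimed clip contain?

Target frames = source frames × (target rate / source rate) = 57935 × (48)/(30) = 57935 × 8/5 = 92696.

92696 frames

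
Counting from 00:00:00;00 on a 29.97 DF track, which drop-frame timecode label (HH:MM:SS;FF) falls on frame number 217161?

Each 10-minute DF block holds 10 × 60 × 30 − 9 × 2 = 17982 frames. 217161 ÷ 17982 → 12 full blocks, remainder 1377.
Within the partial block the first minute is 1800 frames and each further minute 1798, so 0 further minute boundaries passed. Total skipped labels = 18 × 12 + 2 × 0 = 216.
Non-drop label index = 217161 + 216 = 217377; at 30 labels/s that is 02:00:45:27, i.e. DF 02:00:45;27.

02:00:45;27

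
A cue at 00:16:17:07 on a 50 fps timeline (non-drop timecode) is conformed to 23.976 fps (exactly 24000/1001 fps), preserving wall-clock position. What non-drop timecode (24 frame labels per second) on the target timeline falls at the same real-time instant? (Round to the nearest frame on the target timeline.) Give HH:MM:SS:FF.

00:16:16:04

Source frame index: (0×3600 + 16×60 + 17) × 50 + 7 = 48857.
Real time: 48857 / (50) = 48857/50 s.
Target frame: (48857/50) × (24000/1001) = 23451360/1001 ≈ 23427.932 → 23428.
At 24 labels/s: frame 23428 → 00:16:16:04.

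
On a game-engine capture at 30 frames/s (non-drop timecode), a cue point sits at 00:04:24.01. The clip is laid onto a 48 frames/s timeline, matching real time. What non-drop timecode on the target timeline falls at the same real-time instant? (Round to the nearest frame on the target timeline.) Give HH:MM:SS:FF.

Source frame index: (0×3600 + 4×60 + 24) × 30 + 1 = 7921.
Real time: 7921 / (30) = 7921/30 s.
Target frame: (7921/30) × (48) = 63368/5 ≈ 12673.600 → 12674.
At 48 labels/s: frame 12674 → 00:04:24:02.

00:04:24:02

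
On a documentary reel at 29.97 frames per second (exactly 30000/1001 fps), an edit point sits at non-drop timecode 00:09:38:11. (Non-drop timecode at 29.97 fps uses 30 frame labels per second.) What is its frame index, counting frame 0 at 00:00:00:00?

frame 17351

Total seconds to the label: (0 × 3600 + 9 × 60 + 38) = 578.
Frame index = 578 × 30 + 11 = 17351.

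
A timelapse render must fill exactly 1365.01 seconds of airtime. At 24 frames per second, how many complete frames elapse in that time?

32760 frames

Frames = 1365.01 × 24 = 819006/25 ≈ 32760.2400.
Complete frames: 32760.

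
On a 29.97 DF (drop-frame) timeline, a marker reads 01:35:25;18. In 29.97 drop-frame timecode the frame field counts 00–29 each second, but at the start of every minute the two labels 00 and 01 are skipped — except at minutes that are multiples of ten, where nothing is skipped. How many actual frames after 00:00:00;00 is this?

171596

Complete 10-minute blocks: 9, each 17982 frames → 161838.
Remaining 5 whole minutes in the current block: 1800 + 4 × 1798 = 8992 frames.
Within the current minute: 25 × 30 + 18 − 2 = 766 (labels ;00/;01 skipped at this minute). Total = 161838 + 8992 + 766 = 171596.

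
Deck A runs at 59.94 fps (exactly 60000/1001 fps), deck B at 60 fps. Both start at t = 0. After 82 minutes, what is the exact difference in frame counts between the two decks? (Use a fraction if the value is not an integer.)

82 min = 4920 s.
A emits 60000/1001 × 4920 = 295200000/1001 frames; B emits 60 × 4920 = 295200.
Difference = 295200/1001 frames (≈ 294.9051); B is ahead of A.

295200/1001 frames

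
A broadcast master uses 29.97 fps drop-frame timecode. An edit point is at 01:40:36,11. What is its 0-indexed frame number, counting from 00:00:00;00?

As if non-drop at 30 labels/s: (1 × 3600 + 40 × 60 + 36) × 30 + 11 = 181091.
Minute boundaries passed: 100; those not divisible by 10: 100 − 10 = 90; dropped labels = 2 × 90 = 180.
Actual frame index = 181091 − 180 = 180911.

180911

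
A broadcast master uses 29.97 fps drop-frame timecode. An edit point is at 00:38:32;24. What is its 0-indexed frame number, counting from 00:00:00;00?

69314

Complete 10-minute blocks: 3, each 17982 frames → 53946.
Remaining 8 whole minutes in the current block: 1800 + 7 × 1798 = 14386 frames.
Within the current minute: 32 × 30 + 24 − 2 = 982 (labels ;00/;01 skipped at this minute). Total = 53946 + 14386 + 982 = 69314.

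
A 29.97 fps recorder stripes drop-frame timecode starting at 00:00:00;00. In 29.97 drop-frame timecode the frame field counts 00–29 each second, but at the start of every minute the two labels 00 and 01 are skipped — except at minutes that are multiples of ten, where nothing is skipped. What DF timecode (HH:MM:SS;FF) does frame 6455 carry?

00:03:35;11

Ten DF minutes hold 17982 frames, so frame 6455 lies in block 0 (frames 0–17981) with 6455 frames into that block.
The block's first minute is 1800 frames and the rest 1798 each; 6455 frames reaches minute 3, so 0 × 18 + 3 × 2 = 6 labels have been skipped so far.
Adding those back, label number 6455 + 6 = 6461 at 30 labels/s is 215 s + 11 f = 0 h 3 min 35 s frame 11, i.e. 00:03:35;11.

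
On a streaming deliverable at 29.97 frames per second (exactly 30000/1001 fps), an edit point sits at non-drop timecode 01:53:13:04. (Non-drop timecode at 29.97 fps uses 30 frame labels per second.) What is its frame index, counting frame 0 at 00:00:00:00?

Total seconds to the label: (1 × 3600 + 53 × 60 + 13) = 6793.
Frame index = 6793 × 30 + 4 = 203794.

frame 203794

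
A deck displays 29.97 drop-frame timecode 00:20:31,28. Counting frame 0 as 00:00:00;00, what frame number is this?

36922

As if non-drop at 30 labels/s: (0 × 3600 + 20 × 60 + 31) × 30 + 28 = 36958.
Minute boundaries passed: 20; those not divisible by 10: 20 − 2 = 18; dropped labels = 2 × 18 = 36.
Actual frame index = 36958 − 36 = 36922.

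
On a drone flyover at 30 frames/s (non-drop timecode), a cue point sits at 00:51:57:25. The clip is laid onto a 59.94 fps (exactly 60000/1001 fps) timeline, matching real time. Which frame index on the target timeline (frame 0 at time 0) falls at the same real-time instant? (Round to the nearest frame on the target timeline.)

frame 186883

Source frame index: (0×3600 + 51×60 + 57) × 30 + 25 = 93535.
Real time: 93535 / (30) = 18707/6 s.
Target frame: (18707/6) × (60000/1001) = 14390000/77 ≈ 186883.117 → 186883.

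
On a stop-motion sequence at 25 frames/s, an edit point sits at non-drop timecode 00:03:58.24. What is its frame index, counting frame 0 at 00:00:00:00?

Total seconds to the label: (0 × 3600 + 3 × 60 + 58) = 238.
Frame index = 238 × 25 + 24 = 5974.

frame 5974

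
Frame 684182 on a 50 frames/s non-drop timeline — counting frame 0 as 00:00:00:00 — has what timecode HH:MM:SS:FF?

03:48:03:32

684182 ÷ 50 = 13683 full seconds, remainder 32 frames.
13683 s = 3 h 48 min 3 s.
Timecode: 03:48:03:32.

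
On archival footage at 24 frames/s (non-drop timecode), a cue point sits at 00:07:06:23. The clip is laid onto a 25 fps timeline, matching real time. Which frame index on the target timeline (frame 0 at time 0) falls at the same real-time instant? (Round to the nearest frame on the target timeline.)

frame 10674

Source frame index: (0×3600 + 7×60 + 6) × 24 + 23 = 10247.
Real time: 10247 / (24) = 10247/24 s.
Target frame: (10247/24) × (25) = 256175/24 ≈ 10673.958 → 10674.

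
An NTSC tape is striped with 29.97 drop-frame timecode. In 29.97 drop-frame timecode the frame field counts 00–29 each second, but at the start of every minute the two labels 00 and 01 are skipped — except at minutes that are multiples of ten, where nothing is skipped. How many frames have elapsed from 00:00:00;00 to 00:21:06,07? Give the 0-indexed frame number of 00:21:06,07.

37949

As if non-drop at 30 labels/s: (0 × 3600 + 21 × 60 + 6) × 30 + 7 = 37987.
Minute boundaries passed: 21; those not divisible by 10: 21 − 2 = 19; dropped labels = 2 × 19 = 38.
Actual frame index = 37987 − 38 = 37949.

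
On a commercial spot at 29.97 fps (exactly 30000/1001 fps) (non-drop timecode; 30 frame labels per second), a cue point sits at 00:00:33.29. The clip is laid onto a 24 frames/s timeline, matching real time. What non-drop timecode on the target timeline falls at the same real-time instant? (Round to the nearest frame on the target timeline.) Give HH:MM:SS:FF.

Source frame index: (0×3600 + 0×60 + 33) × 30 + 29 = 1019.
Real time: 1019 / (30000/1001) = 1020019/30000 s.
Target frame: (1020019/30000) × (24) = 1020019/1250 ≈ 816.015 → 816.
At 24 labels/s: frame 816 → 00:00:34:00.

00:00:34:00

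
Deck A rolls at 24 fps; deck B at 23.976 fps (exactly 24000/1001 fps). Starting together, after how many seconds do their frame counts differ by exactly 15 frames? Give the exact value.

The gap grows by |24000/1001 − 24| = 24/1001 frames per second.
Time for a 15-frame gap: 15 ÷ (24/1001) = 625.625 s.

625.625 seconds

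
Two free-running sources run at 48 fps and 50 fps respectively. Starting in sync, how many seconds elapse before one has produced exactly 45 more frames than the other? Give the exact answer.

22.5 seconds

The gap grows by |50 − 48| = 2 frames per second.
Time for a 45-frame gap: 45 ÷ (2) = 22.5 s.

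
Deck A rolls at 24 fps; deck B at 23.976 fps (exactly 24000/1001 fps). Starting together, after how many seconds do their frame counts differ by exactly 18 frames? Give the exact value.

The gap grows by |24000/1001 − 24| = 24/1001 frames per second.
Time for a 18-frame gap: 18 ÷ (24/1001) = 750.75 s.

750.75 seconds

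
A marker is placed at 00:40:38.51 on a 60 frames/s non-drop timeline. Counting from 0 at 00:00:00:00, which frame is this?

146331

Total seconds to the label: (0 × 3600 + 40 × 60 + 38) = 2438.
Frame index = 2438 × 60 + 51 = 146331.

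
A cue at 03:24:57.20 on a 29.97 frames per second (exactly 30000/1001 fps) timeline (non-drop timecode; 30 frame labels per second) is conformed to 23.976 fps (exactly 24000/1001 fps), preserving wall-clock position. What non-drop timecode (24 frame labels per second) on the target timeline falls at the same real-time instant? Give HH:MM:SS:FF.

03:24:57:16

Source frame index: (3×3600 + 24×60 + 57) × 30 + 20 = 368930.
Real time: 368930 / (30000/1001) = 36929893/3000 s.
Target frame: (36929893/3000) × (24000/1001) = 295144.
At 24 labels/s: frame 295144 → 03:24:57:16.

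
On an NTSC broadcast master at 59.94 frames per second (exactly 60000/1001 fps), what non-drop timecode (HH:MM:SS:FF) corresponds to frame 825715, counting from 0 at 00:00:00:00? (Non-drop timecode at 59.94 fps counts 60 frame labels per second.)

03:49:21:55

825715 ÷ 60 = 13761 full seconds, remainder 55 frames.
13761 s = 3 h 49 min 21 s.
Timecode: 03:49:21:55.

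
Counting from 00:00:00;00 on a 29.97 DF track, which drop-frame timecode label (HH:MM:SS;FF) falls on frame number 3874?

00:02:09;08

Each 10-minute DF block holds 10 × 60 × 30 − 9 × 2 = 17982 frames. 3874 ÷ 17982 → 0 full blocks, remainder 3874.
Within the partial block the first minute is 1800 frames and each further minute 1798, so 2 further minute boundaries passed. Total skipped labels = 18 × 0 + 2 × 2 = 4.
Non-drop label index = 3874 + 4 = 3878; at 30 labels/s that is 00:02:09:08, i.e. DF 00:02:09;08.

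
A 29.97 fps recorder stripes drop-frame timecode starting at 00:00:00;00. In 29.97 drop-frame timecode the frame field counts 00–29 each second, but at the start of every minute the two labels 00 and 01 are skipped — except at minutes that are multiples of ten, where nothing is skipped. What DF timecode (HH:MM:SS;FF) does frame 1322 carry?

Each 10-minute DF block holds 10 × 60 × 30 − 9 × 2 = 17982 frames. 1322 ÷ 17982 → 0 full blocks, remainder 1322.
Within the partial block the first minute is 1800 frames and each further minute 1798, so 0 further minute boundaries passed. Total skipped labels = 18 × 0 + 2 × 0 = 0.
Non-drop label index = 1322 + 0 = 1322; at 30 labels/s that is 00:00:44:02, i.e. DF 00:00:44;02.

00:00:44;02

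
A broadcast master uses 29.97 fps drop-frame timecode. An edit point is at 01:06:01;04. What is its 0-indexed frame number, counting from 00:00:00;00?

118714

Complete 10-minute blocks: 6, each 17982 frames → 107892.
Remaining 6 whole minutes in the current block: 1800 + 5 × 1798 = 10790 frames.
Within the current minute: 1 × 30 + 4 − 2 = 32 (labels ;00/;01 skipped at this minute). Total = 107892 + 10790 + 32 = 118714.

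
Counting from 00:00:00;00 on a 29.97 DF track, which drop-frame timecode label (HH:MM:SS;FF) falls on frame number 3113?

Ten DF minutes hold 17982 frames, so frame 3113 lies in block 0 (frames 0–17981) with 3113 frames into that block.
The block's first minute is 1800 frames and the rest 1798 each; 3113 frames reaches minute 1, so 0 × 18 + 1 × 2 = 2 labels have been skipped so far.
Adding those back, label number 3113 + 2 = 3115 at 30 labels/s is 103 s + 25 f = 0 h 1 min 43 s frame 25, i.e. 00:01:43;25.

00:01:43;25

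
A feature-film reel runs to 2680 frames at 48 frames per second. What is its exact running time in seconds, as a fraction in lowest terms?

Running time = 2680 ÷ (48) = 2680 × 1/48 = 335/6 s.

335/6 seconds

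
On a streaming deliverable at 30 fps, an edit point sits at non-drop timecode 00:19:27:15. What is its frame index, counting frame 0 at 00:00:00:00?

Total seconds to the label: (0 × 3600 + 19 × 60 + 27) = 1167.
Frame index = 1167 × 30 + 15 = 35025.

frame 35025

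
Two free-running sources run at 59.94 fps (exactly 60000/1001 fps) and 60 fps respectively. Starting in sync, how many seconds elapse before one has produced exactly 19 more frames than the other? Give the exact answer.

The gap grows by |60 − 60000/1001| = 60/1001 frames per second.
Time for a 19-frame gap: 19 ÷ (60/1001) = 19019/60 s.

19019/60 seconds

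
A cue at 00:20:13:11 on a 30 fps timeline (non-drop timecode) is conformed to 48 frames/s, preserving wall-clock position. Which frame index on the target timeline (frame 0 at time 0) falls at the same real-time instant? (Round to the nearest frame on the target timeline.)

frame 58242

Source frame index: (0×3600 + 20×60 + 13) × 30 + 11 = 36401.
Real time: 36401 / (30) = 36401/30 s.
Target frame: (36401/30) × (48) = 291208/5 ≈ 58241.600 → 58242.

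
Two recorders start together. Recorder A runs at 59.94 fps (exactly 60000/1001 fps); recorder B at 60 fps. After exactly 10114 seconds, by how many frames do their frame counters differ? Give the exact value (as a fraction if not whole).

46680/77 frames

A emits 60000/1001 × 10114 = 46680000/77 frames; B emits 60 × 10114 = 606840.
Difference = 46680/77 frames (≈ 606.2338); B is ahead of A.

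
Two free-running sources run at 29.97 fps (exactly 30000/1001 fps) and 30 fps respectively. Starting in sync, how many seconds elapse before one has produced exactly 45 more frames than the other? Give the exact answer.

The gap grows by |30 − 30000/1001| = 30/1001 frames per second.
Time for a 45-frame gap: 45 ÷ (30/1001) = 1501.5 s.

1501.5 seconds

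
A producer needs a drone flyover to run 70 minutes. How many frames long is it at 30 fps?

126000 frames

70 min = 4200 s.
Frames = 4200 × 30 = 126000.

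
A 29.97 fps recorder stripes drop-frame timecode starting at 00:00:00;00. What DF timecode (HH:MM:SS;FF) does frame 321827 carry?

Ten DF minutes hold 17982 frames, so frame 321827 lies in block 17 (frames 305694–323675) with 16133 frames into that block.
The block's first minute is 1800 frames and the rest 1798 each; 16133 frames reaches minute 8, so 17 × 18 + 8 × 2 = 322 labels have been skipped so far.
Adding those back, label number 321827 + 322 = 322149 at 30 labels/s is 10738 s + 9 f = 2 h 58 min 58 s frame 9, i.e. 02:58:58;09.

02:58:58;09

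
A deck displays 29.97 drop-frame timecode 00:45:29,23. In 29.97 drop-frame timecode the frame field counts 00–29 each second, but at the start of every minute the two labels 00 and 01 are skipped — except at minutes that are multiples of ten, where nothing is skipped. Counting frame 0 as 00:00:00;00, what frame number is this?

Complete 10-minute blocks: 4, each 17982 frames → 71928.
Remaining 5 whole minutes in the current block: 1800 + 4 × 1798 = 8992 frames.
Within the current minute: 29 × 30 + 23 − 2 = 891 (labels ;00/;01 skipped at this minute). Total = 71928 + 8992 + 891 = 81811.

81811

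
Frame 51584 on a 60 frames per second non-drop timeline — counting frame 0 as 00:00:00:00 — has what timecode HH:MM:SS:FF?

00:14:19:44

51584 ÷ 60 = 859 full seconds, remainder 44 frames.
859 s = 0 h 14 min 19 s.
Timecode: 00:14:19:44.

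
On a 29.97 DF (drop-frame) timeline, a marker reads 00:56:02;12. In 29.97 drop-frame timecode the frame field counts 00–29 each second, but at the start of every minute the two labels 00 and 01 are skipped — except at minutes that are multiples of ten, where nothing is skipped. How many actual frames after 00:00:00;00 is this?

100770

Complete 10-minute blocks: 5, each 17982 frames → 89910.
Remaining 6 whole minutes in the current block: 1800 + 5 × 1798 = 10790 frames.
Within the current minute: 2 × 30 + 12 − 2 = 70 (labels ;00/;01 skipped at this minute). Total = 89910 + 10790 + 70 = 100770.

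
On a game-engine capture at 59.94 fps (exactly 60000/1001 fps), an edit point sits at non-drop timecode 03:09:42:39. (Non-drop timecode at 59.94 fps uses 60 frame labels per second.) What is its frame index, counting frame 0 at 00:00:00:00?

frame 682959

Total seconds to the label: (3 × 3600 + 9 × 60 + 42) = 11382.
Frame index = 11382 × 60 + 39 = 682959.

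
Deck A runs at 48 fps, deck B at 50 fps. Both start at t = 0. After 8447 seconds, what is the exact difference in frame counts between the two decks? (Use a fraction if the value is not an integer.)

16894 frames

A emits 48 × 8447 = 405456 frames; B emits 50 × 8447 = 422350.
Difference = 16894 frames; B is ahead of A.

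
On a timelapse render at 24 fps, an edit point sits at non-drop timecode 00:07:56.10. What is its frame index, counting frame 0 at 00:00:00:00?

frame 11434

Total seconds to the label: (0 × 3600 + 7 × 60 + 56) = 476.
Frame index = 476 × 24 + 10 = 11434.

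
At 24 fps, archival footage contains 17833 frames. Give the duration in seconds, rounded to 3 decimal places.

Running time = 17833 × 1/24 = 17833/24 s ≈ 743.042 s.

743.042 seconds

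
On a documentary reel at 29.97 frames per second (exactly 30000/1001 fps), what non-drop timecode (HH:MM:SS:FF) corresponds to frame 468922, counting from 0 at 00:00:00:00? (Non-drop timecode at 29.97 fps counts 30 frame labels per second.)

468922 ÷ 30 = 15630 full seconds, remainder 22 frames.
15630 s = 4 h 20 min 30 s.
Timecode: 04:20:30:22.

04:20:30:22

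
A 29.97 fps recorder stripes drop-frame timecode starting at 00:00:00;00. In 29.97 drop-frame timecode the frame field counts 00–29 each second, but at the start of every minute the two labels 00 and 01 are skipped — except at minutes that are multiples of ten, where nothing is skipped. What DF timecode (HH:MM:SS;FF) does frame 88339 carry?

Each 10-minute DF block holds 10 × 60 × 30 − 9 × 2 = 17982 frames. 88339 ÷ 17982 → 4 full blocks, remainder 16411.
Within the partial block the first minute is 1800 frames and each further minute 1798, so 9 further minute boundaries passed. Total skipped labels = 18 × 4 + 2 × 9 = 90.
Non-drop label index = 88339 + 90 = 88429; at 30 labels/s that is 00:49:07:19, i.e. DF 00:49:07;19.

00:49:07;19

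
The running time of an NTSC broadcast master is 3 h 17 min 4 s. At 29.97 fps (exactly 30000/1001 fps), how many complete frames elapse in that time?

354365 frames

3 h 17 min 4 s = 11824 s.
Frames = 11824 × 30000/1001 = 354720000/1001 ≈ 354365.6344.
Complete frames: 354365.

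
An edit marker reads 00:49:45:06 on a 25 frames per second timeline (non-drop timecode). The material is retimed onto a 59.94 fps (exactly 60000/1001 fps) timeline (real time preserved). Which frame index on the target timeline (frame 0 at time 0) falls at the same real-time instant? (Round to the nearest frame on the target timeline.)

Source frame index: (0×3600 + 49×60 + 45) × 25 + 6 = 74631.
Real time: 74631 / (25) = 74631/25 s.
Target frame: (74631/25) × (60000/1001) = 179114400/1001 ≈ 178935.465 → 178935.

frame 178935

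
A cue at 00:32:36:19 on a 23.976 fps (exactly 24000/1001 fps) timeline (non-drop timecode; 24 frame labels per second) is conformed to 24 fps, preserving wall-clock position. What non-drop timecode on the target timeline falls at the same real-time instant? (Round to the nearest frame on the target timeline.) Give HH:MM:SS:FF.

Source frame index: (0×3600 + 32×60 + 36) × 24 + 19 = 46963.
Real time: 46963 / (24000/1001) = 47009963/24000 s.
Target frame: (47009963/24000) × (24) = 47009963/1000 ≈ 47009.963 → 47010.
At 24 labels/s: frame 47010 → 00:32:38:18.

00:32:38:18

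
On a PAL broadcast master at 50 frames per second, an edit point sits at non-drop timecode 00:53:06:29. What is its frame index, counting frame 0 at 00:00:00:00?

159329

Total seconds to the label: (0 × 3600 + 53 × 60 + 6) = 3186.
Frame index = 3186 × 50 + 29 = 159329.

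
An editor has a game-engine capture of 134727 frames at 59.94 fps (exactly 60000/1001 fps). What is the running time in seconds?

Running time = 134727 / (60000/1001) = 2247.69545 s.

2247.69545 seconds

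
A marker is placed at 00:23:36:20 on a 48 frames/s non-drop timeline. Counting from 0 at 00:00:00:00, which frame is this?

67988

Total seconds to the label: (0 × 3600 + 23 × 60 + 36) = 1416.
Frame index = 1416 × 48 + 20 = 67988.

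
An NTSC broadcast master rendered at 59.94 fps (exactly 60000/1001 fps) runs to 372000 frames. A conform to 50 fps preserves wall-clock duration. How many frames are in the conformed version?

310310 frames

Target frames = source frames × (target rate / source rate) = 372000 × (50)/(60000/1001) = 372000 × 1001/1200 = 310310.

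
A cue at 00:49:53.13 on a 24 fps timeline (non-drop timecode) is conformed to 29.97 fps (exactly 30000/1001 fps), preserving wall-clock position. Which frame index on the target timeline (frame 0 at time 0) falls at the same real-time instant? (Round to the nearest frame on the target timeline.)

frame 89717

Source frame index: (0×3600 + 49×60 + 53) × 24 + 13 = 71845.
Real time: 71845 / (24) = 71845/24 s.
Target frame: (71845/24) × (30000/1001) = 89806250/1001 ≈ 89716.533 → 89717.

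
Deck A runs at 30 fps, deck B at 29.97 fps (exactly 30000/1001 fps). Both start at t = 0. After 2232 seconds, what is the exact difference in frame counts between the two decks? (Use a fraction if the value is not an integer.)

A emits 30 × 2232 = 66960 frames; B emits 30000/1001 × 2232 = 66960000/1001.
Difference = 66960/1001 frames (≈ 66.8931); B is behind A.

66960/1001 frames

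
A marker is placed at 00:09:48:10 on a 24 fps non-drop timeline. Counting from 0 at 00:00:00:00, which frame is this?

Total seconds to the label: (0 × 3600 + 9 × 60 + 48) = 588.
Frame index = 588 × 24 + 10 = 14122.

frame 14122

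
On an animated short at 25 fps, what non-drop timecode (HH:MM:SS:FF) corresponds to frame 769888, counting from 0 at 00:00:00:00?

08:33:15:13

769888 ÷ 25 = 30795 full seconds, remainder 13 frames.
30795 s = 8 h 33 min 15 s.
Timecode: 08:33:15:13.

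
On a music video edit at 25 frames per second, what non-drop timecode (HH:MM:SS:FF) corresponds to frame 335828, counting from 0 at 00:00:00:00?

03:43:53:03

335828 ÷ 25 = 13433 full seconds, remainder 3 frames.
13433 s = 3 h 43 min 53 s.
Timecode: 03:43:53:03.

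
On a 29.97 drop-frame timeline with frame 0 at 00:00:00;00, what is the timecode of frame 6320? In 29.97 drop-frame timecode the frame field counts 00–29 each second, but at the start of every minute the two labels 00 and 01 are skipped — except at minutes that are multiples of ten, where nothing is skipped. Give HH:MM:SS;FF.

00:03:30;26

Ten DF minutes hold 17982 frames, so frame 6320 lies in block 0 (frames 0–17981) with 6320 frames into that block.
The block's first minute is 1800 frames and the rest 1798 each; 6320 frames reaches minute 3, so 0 × 18 + 3 × 2 = 6 labels have been skipped so far.
Adding those back, label number 6320 + 6 = 6326 at 30 labels/s is 210 s + 26 f = 0 h 3 min 30 s frame 26, i.e. 00:03:30;26.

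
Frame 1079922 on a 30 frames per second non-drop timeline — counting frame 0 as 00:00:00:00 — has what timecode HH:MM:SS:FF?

09:59:57:12

1079922 ÷ 30 = 35997 full seconds, remainder 12 frames.
35997 s = 9 h 59 min 57 s.
Timecode: 09:59:57:12.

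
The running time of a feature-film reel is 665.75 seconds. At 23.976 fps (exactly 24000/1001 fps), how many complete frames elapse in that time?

Frames = 665.75 × 24000/1001 = 15978000/1001 ≈ 15962.0380.
Complete frames: 15962.

15962 frames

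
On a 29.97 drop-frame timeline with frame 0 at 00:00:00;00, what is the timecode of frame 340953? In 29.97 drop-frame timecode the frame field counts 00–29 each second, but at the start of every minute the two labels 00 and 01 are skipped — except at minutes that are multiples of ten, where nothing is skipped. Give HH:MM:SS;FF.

03:09:36;15

Ten DF minutes hold 17982 frames, so frame 340953 lies in block 18 (frames 323676–341657) with 17277 frames into that block.
The block's first minute is 1800 frames and the rest 1798 each; 17277 frames reaches minute 9, so 18 × 18 + 9 × 2 = 342 labels have been skipped so far.
Adding those back, label number 340953 + 342 = 341295 at 30 labels/s is 11376 s + 15 f = 3 h 9 min 36 s frame 15, i.e. 03:09:36;15.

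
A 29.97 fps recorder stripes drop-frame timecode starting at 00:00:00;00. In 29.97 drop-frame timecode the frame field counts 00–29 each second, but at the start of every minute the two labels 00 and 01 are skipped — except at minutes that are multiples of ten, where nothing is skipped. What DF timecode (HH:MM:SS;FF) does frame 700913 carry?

Each 10-minute DF block holds 10 × 60 × 30 − 9 × 2 = 17982 frames. 700913 ÷ 17982 → 38 full blocks, remainder 17597.
Within the partial block the first minute is 1800 frames and each further minute 1798, so 9 further minute boundaries passed. Total skipped labels = 18 × 38 + 2 × 9 = 702.
Non-drop label index = 700913 + 702 = 701615; at 30 labels/s that is 06:29:47:05, i.e. DF 06:29:47;05.

06:29:47;05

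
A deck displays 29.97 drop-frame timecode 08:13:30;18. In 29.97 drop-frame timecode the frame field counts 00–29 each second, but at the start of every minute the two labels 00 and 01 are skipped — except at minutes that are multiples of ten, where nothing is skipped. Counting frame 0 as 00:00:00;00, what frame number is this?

887430

Complete 10-minute blocks: 49, each 17982 frames → 881118.
Remaining 3 whole minutes in the current block: 1800 + 2 × 1798 = 5396 frames.
Within the current minute: 30 × 30 + 18 − 2 = 916 (labels ;00/;01 skipped at this minute). Total = 881118 + 5396 + 916 = 887430.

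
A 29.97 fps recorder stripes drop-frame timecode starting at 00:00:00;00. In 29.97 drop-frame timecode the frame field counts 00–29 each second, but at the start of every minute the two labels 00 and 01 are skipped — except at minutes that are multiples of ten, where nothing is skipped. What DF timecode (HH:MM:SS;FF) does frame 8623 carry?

Ten DF minutes hold 17982 frames, so frame 8623 lies in block 0 (frames 0–17981) with 8623 frames into that block.
The block's first minute is 1800 frames and the rest 1798 each; 8623 frames reaches minute 4, so 0 × 18 + 4 × 2 = 8 labels have been skipped so far.
Adding those back, label number 8623 + 8 = 8631 at 30 labels/s is 287 s + 21 f = 0 h 4 min 47 s frame 21, i.e. 00:04:47;21.

00:04:47;21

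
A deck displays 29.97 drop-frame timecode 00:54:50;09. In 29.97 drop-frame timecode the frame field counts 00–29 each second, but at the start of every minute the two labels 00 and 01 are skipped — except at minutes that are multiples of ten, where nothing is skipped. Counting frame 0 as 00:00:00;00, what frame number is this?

98611

Complete 10-minute blocks: 5, each 17982 frames → 89910.
Remaining 4 whole minutes in the current block: 1800 + 3 × 1798 = 7194 frames.
Within the current minute: 50 × 30 + 9 − 2 = 1507 (labels ;00/;01 skipped at this minute). Total = 89910 + 7194 + 1507 = 98611.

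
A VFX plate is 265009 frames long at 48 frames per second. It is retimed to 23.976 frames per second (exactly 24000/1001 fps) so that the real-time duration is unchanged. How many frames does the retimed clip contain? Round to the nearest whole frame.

132372 frames

Frames at target rate = 265009 × (24000/1001) / (48) = 132504500/1001 ≈ 132372.128.
Nearest whole frame: 132372.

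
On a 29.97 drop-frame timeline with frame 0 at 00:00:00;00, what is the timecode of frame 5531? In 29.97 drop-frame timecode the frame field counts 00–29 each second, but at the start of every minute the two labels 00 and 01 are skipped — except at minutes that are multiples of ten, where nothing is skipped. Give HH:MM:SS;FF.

00:03:04;17

Each 10-minute DF block holds 10 × 60 × 30 − 9 × 2 = 17982 frames. 5531 ÷ 17982 → 0 full blocks, remainder 5531.
Within the partial block the first minute is 1800 frames and each further minute 1798, so 3 further minute boundaries passed. Total skipped labels = 18 × 0 + 2 × 3 = 6.
Non-drop label index = 5531 + 6 = 5537; at 30 labels/s that is 00:03:04:17, i.e. DF 00:03:04;17.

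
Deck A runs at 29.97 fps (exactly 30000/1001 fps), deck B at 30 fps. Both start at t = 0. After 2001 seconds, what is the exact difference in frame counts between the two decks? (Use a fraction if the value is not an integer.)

60030/1001 frames

A emits 30000/1001 × 2001 = 60030000/1001 frames; B emits 30 × 2001 = 60030.
Difference = 60030/1001 frames (≈ 59.9700); B is ahead of A.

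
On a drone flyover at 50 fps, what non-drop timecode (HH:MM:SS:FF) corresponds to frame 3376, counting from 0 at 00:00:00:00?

3376 ÷ 50 = 67 full seconds, remainder 26 frames.
67 s = 0 h 1 min 7 s.
Timecode: 00:01:07:26.

00:01:07:26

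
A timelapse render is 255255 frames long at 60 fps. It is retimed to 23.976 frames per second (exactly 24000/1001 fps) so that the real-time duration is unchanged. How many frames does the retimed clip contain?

102000 frames

Target frames = source frames × (target rate / source rate) = 255255 × (24000/1001)/(60) = 255255 × 400/1001 = 102000.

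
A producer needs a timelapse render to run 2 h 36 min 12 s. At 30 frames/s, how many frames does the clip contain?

281160 frames

2 h 36 min 12 s = 9372 s.
Frames = 9372 × 30 = 281160.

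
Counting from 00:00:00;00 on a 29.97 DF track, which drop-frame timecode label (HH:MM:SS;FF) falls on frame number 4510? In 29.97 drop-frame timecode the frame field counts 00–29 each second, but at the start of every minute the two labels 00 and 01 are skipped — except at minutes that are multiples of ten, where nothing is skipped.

00:02:30;14

Each 10-minute DF block holds 10 × 60 × 30 − 9 × 2 = 17982 frames. 4510 ÷ 17982 → 0 full blocks, remainder 4510.
Within the partial block the first minute is 1800 frames and each further minute 1798, so 2 further minute boundaries passed. Total skipped labels = 18 × 0 + 2 × 2 = 4.
Non-drop label index = 4510 + 4 = 4514; at 30 labels/s that is 00:02:30:14, i.e. DF 00:02:30;14.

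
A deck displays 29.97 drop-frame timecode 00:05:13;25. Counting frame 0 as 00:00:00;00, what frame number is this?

9405

As if non-drop at 30 labels/s: (0 × 3600 + 5 × 60 + 13) × 30 + 25 = 9415.
Minute boundaries passed: 5; those not divisible by 10: 5 − 0 = 5; dropped labels = 2 × 5 = 10.
Actual frame index = 9415 − 10 = 9405.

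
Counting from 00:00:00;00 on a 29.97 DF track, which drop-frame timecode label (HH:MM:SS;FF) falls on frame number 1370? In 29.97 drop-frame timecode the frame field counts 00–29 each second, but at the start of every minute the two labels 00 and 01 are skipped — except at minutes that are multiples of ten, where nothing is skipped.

00:00:45;20

Each 10-minute DF block holds 10 × 60 × 30 − 9 × 2 = 17982 frames. 1370 ÷ 17982 → 0 full blocks, remainder 1370.
Within the partial block the first minute is 1800 frames and each further minute 1798, so 0 further minute boundaries passed. Total skipped labels = 18 × 0 + 2 × 0 = 0.
Non-drop label index = 1370 + 0 = 1370; at 30 labels/s that is 00:00:45:20, i.e. DF 00:00:45;20.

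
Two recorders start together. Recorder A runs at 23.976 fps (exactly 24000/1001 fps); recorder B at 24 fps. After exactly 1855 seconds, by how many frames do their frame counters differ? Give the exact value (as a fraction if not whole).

A emits 24000/1001 × 1855 = 6360000/143 frames; B emits 24 × 1855 = 44520.
Difference = 6360/143 frames (≈ 44.4755); B is ahead of A.

6360/143 frames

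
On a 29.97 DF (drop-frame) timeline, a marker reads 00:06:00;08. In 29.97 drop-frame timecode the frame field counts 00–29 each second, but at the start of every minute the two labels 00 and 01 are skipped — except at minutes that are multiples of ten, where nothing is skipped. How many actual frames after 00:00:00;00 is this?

10796

As if non-drop at 30 labels/s: (0 × 3600 + 6 × 60 + 0) × 30 + 8 = 10808.
Minute boundaries passed: 6; those not divisible by 10: 6 − 0 = 6; dropped labels = 2 × 6 = 12.
Actual frame index = 10808 − 12 = 10796.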